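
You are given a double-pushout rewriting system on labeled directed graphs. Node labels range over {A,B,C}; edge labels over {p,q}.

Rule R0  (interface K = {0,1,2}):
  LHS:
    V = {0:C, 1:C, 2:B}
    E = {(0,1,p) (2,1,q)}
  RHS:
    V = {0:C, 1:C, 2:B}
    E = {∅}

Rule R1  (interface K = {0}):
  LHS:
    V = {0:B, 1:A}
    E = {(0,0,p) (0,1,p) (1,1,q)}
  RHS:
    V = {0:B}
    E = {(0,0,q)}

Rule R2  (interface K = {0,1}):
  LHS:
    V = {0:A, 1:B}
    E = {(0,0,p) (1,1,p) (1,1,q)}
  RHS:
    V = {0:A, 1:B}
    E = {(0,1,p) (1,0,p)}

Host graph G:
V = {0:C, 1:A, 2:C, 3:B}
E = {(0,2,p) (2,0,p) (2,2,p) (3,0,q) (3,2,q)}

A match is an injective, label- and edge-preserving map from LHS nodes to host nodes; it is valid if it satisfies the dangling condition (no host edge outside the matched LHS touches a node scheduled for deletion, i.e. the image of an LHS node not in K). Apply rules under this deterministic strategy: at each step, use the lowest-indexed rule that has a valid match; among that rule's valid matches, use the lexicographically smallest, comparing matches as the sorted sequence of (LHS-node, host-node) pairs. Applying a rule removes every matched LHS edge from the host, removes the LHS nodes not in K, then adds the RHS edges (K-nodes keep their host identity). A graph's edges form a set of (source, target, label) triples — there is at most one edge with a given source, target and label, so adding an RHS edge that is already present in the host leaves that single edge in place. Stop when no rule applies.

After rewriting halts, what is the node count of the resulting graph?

Answer: 4

Derivation:
initial: |V|=4 |E|=5  E = 0-p->2 2-p->0 2-p->2 3-q->0 3-q->2
step 1: apply R0 at {0↦0, 1↦2, 2↦3}  → |V|=4 |E|=3  E = 2-p->0 2-p->2 3-q->0
step 2: apply R0 at {0↦2, 1↦0, 2↦3}  → |V|=4 |E|=1  E = 2-p->2
normal form: no rule applies after step 2
NF nodes: {0:C, 1:A, 2:C, 3:B}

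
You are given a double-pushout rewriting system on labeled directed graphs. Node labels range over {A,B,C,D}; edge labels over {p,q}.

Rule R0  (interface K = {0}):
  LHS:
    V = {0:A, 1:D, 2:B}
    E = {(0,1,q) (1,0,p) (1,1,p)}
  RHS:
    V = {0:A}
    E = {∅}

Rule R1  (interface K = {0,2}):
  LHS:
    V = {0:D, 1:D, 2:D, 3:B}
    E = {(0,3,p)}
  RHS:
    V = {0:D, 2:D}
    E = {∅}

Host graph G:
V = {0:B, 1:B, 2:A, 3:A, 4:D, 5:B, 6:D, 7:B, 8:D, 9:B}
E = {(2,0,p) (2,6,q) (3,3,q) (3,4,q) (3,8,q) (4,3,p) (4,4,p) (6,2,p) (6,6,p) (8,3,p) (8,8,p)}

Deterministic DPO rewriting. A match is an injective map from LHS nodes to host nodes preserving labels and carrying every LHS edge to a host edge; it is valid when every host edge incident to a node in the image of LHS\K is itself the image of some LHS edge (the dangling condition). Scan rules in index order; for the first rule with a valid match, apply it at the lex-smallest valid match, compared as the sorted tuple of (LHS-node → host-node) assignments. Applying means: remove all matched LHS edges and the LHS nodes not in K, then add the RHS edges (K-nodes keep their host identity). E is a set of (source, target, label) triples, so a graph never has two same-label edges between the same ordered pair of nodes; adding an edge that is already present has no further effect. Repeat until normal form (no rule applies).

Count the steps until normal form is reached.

[0] host  ⇒  10 nodes, 11 edges  {2-p->0 2-q->6 3-q->3 3-q->4 3-q->8 4-p->3 4-p->4 6-p->2 6-p->6 8-p->3 8-p->8}
[1] R0 @ {0↦2, 1↦6, 2↦1}  ⇒  8 nodes, 8 edges  {2-p->0 3-q->3 3-q->4 3-q->8 4-p->3 4-p->4 8-p->3 8-p->8}
[2] R0 @ {0↦3, 1↦4, 2↦5}  ⇒  6 nodes, 5 edges  {2-p->0 3-q->3 3-q->8 8-p->3 8-p->8}
[3] R0 @ {0↦3, 1↦8, 2↦7}  ⇒  4 nodes, 2 edges  {2-p->0 3-q->3}
halt: no rule applies after step 3

Answer: 3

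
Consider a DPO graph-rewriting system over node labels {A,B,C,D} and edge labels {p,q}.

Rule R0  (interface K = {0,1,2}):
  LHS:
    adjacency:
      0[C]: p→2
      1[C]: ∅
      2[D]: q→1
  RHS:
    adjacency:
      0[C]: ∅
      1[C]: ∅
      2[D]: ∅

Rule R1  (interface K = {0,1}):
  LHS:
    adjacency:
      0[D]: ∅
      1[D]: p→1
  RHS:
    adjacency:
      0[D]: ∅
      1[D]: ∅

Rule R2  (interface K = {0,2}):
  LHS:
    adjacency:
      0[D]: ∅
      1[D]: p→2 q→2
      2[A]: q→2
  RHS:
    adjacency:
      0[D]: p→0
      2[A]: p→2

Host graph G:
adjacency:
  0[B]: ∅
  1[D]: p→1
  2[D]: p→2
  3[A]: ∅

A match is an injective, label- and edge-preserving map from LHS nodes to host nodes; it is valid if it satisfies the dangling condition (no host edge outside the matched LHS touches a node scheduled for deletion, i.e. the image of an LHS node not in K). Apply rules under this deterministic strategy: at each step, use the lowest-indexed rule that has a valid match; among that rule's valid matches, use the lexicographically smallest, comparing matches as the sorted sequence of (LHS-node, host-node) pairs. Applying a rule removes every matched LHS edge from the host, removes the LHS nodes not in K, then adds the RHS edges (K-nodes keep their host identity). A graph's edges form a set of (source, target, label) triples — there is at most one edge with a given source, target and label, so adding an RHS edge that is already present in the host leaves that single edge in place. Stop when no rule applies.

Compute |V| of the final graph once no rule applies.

Answer: 4

Steps:
start.  V:4 E:2  edges: 1-p->1 2-p->2
1. fire R1 via {0↦1, 1↦2}  →  V:4 E:1  edges: 1-p->1
2. fire R1 via {0↦2, 1↦1}  →  V:4 E:0  edges: ∅
halt: no rule applies after step 2
NF nodes: {0:B, 1:D, 2:D, 3:A}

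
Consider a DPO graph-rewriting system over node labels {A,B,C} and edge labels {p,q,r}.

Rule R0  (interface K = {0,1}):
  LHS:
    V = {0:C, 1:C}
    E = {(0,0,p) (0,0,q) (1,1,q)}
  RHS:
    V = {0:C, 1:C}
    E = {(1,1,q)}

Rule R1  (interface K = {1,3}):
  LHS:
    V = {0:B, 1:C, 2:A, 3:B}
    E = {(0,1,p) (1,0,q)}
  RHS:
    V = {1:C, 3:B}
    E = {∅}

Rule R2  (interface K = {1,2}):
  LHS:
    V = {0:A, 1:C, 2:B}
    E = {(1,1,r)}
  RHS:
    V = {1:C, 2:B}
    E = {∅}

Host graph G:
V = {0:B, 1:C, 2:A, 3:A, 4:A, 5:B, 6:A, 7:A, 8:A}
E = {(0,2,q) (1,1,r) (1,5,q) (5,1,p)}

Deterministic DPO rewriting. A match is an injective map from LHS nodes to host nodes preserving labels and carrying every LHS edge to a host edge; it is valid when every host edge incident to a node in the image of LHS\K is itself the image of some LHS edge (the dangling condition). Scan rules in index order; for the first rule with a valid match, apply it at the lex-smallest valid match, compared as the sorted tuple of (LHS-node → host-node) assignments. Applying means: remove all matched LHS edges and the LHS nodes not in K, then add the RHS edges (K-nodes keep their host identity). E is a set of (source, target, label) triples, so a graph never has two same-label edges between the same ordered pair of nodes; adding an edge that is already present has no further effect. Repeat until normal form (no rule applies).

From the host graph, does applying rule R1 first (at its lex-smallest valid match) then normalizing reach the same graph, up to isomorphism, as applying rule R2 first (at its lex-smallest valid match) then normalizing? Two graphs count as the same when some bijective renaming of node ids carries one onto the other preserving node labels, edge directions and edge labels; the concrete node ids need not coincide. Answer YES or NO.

Answer: YES

Derivation:
branch R1-first: apply at {0↦5, 1↦1, 2↦3, 3↦0} → |E|=2, then 1 more step(s) → NF |V|=6 |E|=1 V={0:B, 1:C, 2:A, 6:A, 7:A, 8:A} E=0-q->2
branch R2-first: apply at {0↦3, 1↦1, 2↦0} → |E|=3, then 1 more step(s) → NF |V|=6 |E|=1 V={0:B, 1:C, 2:A, 6:A, 7:A, 8:A} E=0-q->2
graphs isomorphic (equal up to label-preserving node renaming)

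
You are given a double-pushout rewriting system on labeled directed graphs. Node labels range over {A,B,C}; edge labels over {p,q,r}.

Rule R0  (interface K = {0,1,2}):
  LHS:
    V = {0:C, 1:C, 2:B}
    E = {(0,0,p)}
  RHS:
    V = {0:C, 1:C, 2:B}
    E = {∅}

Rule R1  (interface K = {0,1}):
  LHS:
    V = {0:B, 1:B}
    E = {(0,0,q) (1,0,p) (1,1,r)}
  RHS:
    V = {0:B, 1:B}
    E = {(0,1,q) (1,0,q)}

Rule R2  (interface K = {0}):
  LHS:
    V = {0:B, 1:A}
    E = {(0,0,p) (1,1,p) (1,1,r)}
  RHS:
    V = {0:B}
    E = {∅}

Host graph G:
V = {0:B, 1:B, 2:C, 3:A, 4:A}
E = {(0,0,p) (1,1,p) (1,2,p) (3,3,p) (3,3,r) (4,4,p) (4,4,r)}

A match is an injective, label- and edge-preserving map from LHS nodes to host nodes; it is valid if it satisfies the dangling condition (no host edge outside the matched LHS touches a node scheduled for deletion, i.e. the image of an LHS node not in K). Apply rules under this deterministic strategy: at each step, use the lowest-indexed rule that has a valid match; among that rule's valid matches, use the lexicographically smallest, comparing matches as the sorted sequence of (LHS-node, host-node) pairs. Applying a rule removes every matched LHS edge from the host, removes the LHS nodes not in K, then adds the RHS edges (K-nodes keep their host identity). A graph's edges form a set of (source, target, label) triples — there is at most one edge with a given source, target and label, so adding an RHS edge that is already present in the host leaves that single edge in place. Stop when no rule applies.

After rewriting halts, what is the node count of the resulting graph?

Answer: 3

Rewrite trace:
initial: |V|=5 |E|=7  E = 0-p->0 1-p->1 1-p->2 3-p->3 3-r->3 4-p->4 4-r->4
step 1: apply R2 at {0↦0, 1↦3}  → |V|=4 |E|=4  E = 1-p->1 1-p->2 4-p->4 4-r->4
step 2: apply R2 at {0↦1, 1↦4}  → |V|=3 |E|=1  E = 1-p->2
normal form: no rule applies after step 2
NF nodes: {0:B, 1:B, 2:C}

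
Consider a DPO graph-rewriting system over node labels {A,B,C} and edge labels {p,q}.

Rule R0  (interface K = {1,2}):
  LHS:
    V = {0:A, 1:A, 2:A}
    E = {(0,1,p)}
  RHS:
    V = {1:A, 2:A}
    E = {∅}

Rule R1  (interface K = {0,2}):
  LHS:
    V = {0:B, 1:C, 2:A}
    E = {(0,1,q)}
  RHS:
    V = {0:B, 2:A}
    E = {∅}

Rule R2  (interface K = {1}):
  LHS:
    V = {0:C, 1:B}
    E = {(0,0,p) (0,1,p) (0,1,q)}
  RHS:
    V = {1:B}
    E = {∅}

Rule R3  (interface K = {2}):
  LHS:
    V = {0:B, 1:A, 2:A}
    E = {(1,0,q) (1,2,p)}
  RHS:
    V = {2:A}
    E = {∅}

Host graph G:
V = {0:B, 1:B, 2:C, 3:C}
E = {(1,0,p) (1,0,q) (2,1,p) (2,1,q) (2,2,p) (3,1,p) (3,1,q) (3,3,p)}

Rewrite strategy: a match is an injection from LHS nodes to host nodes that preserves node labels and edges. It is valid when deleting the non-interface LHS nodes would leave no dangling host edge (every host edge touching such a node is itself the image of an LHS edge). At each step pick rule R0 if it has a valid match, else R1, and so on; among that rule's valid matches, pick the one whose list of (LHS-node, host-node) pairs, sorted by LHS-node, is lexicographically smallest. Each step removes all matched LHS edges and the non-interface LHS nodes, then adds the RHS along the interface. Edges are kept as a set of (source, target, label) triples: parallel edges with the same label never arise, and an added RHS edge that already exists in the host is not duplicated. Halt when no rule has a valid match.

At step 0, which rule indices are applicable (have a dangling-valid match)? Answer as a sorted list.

R0: no valid match — LHS pattern not found
R1: no valid match — LHS pattern not found
R2: 2 valid matches — {0↦2, 1↦1}, {0↦3, 1↦1}
R3: no valid match — LHS pattern not found

Answer: [R2]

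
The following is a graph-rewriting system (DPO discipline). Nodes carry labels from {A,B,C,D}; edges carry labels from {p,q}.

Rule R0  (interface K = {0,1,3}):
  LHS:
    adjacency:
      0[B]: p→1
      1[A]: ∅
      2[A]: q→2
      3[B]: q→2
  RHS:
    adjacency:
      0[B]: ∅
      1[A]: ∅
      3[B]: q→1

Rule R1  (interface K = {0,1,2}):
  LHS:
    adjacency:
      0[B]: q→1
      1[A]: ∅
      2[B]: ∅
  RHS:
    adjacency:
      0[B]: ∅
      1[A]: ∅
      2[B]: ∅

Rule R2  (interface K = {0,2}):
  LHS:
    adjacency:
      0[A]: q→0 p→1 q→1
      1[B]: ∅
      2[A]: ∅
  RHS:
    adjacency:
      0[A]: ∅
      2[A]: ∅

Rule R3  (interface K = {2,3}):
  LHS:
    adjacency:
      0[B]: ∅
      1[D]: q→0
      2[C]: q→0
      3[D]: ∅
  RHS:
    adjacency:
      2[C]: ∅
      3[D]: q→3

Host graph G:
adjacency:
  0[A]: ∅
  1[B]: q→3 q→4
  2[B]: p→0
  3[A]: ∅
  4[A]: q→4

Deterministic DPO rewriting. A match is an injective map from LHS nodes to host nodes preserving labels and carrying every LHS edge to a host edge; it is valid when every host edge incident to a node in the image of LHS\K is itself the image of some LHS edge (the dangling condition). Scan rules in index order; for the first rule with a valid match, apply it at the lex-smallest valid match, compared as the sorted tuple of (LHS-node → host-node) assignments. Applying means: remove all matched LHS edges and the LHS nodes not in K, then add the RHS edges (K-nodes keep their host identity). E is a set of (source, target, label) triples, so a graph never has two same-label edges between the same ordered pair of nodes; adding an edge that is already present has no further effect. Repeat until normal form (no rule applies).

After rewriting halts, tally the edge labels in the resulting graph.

[0] host  ⇒  5 nodes, 4 edges  {1-q->3 1-q->4 2-p->0 4-q->4}
[1] R0 @ {0↦2, 1↦0, 2↦4, 3↦1}  ⇒  4 nodes, 2 edges  {1-q->0 1-q->3}
[2] R1 @ {0↦1, 1↦0, 2↦2}  ⇒  4 nodes, 1 edges  {1-q->3}
[3] R1 @ {0↦1, 1↦3, 2↦2}  ⇒  4 nodes, 0 edges  {∅}
final graph: no rule applies after step 3
NF edges: []

Answer: (no edges)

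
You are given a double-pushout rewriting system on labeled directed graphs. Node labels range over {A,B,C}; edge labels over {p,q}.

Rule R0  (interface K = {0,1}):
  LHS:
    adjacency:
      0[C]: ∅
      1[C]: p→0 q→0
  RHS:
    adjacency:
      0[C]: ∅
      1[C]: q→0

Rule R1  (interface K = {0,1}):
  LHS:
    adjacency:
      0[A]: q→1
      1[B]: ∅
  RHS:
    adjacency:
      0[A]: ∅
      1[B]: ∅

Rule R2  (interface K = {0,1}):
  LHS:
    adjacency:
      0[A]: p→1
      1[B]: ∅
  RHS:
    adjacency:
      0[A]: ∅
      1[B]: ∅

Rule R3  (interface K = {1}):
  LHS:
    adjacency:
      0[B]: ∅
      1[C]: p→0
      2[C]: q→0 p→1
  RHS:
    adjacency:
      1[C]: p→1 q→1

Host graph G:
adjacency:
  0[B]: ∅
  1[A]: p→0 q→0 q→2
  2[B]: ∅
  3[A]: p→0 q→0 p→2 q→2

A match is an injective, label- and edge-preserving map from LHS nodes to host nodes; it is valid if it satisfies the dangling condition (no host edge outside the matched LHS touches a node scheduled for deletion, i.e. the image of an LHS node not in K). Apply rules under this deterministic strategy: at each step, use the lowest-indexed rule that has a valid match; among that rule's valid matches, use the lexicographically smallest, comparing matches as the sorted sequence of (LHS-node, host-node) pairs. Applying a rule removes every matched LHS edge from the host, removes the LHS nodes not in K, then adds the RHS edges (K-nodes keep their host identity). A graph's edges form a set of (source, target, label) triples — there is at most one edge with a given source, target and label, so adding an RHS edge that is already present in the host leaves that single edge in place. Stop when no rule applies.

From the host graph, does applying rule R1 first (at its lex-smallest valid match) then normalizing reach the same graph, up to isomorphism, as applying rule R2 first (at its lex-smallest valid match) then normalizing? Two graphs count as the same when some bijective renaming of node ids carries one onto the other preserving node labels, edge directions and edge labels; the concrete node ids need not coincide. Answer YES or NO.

Answer: YES

Steps:
branch R1-first: apply at {0↦1, 1↦0} → |E|=6, then 6 more step(s) → NF |V|=4 |E|=0 V={0:B, 1:A, 2:B, 3:A} E=∅
branch R2-first: apply at {0↦1, 1↦0} → |E|=6, then 6 more step(s) → NF |V|=4 |E|=0 V={0:B, 1:A, 2:B, 3:A} E=∅
graphs isomorphic (equal up to label-preserving node renaming)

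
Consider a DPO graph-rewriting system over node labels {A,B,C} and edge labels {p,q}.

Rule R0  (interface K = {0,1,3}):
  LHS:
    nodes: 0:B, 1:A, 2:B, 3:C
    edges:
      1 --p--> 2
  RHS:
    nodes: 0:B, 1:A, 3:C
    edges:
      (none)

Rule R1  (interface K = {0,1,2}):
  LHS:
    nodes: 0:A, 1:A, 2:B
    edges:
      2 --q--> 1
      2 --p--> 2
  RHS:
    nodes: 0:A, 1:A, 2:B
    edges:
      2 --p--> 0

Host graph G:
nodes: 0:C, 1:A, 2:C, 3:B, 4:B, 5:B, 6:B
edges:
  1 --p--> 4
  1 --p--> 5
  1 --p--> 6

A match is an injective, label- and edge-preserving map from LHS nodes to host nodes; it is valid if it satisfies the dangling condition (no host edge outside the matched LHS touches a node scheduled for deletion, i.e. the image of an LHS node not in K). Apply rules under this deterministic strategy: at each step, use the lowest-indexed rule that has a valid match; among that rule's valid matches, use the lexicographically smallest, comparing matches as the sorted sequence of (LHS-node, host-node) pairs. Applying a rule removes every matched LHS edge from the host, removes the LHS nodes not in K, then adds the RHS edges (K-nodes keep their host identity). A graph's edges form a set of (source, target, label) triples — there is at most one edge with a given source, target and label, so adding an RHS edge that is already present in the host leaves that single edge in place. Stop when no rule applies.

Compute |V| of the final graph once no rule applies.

initial: |V|=7 |E|=3  E = 1-p->4 1-p->5 1-p->6
step 1: apply R0 at {0↦3, 1↦1, 2↦4, 3↦0}  → |V|=6 |E|=2  E = 1-p->5 1-p->6
step 2: apply R0 at {0↦3, 1↦1, 2↦5, 3↦0}  → |V|=5 |E|=1  E = 1-p->6
step 3: apply R0 at {0↦3, 1↦1, 2↦6, 3↦0}  → |V|=4 |E|=0  E = ∅
final graph: no rule applies after step 3
NF nodes: {0:C, 1:A, 2:C, 3:B}

Answer: 4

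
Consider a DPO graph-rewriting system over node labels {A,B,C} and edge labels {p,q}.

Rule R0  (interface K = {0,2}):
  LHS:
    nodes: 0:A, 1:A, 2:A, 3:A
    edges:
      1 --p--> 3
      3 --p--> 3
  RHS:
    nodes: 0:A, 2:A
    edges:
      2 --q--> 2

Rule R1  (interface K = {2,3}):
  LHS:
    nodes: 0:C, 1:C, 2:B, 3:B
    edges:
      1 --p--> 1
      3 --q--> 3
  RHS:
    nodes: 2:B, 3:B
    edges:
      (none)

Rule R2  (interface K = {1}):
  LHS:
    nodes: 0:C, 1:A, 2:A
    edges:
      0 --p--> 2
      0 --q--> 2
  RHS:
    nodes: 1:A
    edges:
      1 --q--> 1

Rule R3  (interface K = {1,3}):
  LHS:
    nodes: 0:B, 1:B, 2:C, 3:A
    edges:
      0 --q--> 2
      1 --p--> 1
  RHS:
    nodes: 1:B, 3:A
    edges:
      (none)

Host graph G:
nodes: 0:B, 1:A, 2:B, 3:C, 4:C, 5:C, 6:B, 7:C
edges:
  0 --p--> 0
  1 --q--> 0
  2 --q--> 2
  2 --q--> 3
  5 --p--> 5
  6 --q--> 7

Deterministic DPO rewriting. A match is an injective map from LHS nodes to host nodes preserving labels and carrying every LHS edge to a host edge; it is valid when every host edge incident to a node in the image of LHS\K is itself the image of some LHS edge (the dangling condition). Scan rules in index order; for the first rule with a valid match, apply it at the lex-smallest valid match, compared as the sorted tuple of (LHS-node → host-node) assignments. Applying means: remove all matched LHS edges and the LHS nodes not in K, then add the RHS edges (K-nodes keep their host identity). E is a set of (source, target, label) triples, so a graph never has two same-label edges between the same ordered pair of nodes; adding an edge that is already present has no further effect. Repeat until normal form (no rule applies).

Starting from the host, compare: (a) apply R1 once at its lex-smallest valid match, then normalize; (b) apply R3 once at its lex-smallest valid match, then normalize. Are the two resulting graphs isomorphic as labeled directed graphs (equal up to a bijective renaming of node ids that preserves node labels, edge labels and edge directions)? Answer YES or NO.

branch R1-first: apply at {0↦4, 1↦5, 2↦0, 3↦2} → |E|=4, then 1 more step(s) → NF |V|=4 |E|=2 V={0:B, 1:A, 6:B, 7:C} E=1-q->0 6-q->7
branch R3-first: apply at {0↦6, 1↦0, 2↦7, 3↦1} → |E|=4, then 1 more step(s) → NF |V|=4 |E|=2 V={0:B, 1:A, 2:B, 3:C} E=1-q->0 2-q->3
graphs isomorphic (equal up to label-preserving node renaming)

Answer: YES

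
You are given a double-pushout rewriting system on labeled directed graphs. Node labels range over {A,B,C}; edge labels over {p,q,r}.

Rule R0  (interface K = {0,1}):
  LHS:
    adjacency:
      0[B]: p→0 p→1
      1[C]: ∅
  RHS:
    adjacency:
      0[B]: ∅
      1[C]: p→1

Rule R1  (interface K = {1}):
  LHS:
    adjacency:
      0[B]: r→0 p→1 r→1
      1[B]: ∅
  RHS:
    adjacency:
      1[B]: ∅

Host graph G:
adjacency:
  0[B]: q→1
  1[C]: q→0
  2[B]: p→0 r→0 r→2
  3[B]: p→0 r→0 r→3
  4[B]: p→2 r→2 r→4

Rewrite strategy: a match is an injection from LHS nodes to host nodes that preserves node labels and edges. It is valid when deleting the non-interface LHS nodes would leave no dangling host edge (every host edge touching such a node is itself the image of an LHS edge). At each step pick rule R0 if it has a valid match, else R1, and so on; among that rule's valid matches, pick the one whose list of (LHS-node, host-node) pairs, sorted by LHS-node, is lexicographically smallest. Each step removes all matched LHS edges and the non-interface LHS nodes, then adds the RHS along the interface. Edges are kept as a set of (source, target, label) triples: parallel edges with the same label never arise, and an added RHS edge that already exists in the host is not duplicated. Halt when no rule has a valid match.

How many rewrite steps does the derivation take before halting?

[0] host  ⇒  5 nodes, 11 edges  {0-q->1 1-q->0 2-p->0 2-r->0 2-r->2 3-p->0 3-r->0 3-r->3 4-p->2 4-r->2 4-r->4}
[1] R1 @ {0↦3, 1↦0}  ⇒  4 nodes, 8 edges  {0-q->1 1-q->0 2-p->0 2-r->0 2-r->2 4-p->2 4-r->2 4-r->4}
[2] R1 @ {0↦4, 1↦2}  ⇒  3 nodes, 5 edges  {0-q->1 1-q->0 2-p->0 2-r->0 2-r->2}
[3] R1 @ {0↦2, 1↦0}  ⇒  2 nodes, 2 edges  {0-q->1 1-q->0}
normal form: no rule applies after step 3

Answer: 3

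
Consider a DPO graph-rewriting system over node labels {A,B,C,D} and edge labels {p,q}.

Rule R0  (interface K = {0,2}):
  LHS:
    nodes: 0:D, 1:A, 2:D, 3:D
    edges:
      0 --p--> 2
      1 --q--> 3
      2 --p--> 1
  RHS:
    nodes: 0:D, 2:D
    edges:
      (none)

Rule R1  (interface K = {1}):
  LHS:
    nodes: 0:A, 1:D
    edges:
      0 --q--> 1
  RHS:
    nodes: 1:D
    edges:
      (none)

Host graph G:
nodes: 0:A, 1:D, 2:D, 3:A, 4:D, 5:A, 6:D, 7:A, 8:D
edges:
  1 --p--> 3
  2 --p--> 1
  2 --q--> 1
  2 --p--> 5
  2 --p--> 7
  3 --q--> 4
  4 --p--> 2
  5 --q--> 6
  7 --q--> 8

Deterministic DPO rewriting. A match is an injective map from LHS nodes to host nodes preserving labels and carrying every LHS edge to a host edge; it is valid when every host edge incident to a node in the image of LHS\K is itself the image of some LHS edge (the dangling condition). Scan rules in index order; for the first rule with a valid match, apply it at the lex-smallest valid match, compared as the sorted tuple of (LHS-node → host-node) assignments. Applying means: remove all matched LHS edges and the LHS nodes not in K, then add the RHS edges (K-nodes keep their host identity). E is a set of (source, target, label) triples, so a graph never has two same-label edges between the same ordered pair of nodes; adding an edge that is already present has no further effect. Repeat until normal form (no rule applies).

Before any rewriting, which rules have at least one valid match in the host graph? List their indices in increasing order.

R0: 2 valid matches — {0↦4, 1↦5, 2↦2, 3↦6}, {0↦4, 1↦7, 2↦2, 3↦8}
R1: no valid match — 3 raw matches, all fail dangling condition

Answer: [R0]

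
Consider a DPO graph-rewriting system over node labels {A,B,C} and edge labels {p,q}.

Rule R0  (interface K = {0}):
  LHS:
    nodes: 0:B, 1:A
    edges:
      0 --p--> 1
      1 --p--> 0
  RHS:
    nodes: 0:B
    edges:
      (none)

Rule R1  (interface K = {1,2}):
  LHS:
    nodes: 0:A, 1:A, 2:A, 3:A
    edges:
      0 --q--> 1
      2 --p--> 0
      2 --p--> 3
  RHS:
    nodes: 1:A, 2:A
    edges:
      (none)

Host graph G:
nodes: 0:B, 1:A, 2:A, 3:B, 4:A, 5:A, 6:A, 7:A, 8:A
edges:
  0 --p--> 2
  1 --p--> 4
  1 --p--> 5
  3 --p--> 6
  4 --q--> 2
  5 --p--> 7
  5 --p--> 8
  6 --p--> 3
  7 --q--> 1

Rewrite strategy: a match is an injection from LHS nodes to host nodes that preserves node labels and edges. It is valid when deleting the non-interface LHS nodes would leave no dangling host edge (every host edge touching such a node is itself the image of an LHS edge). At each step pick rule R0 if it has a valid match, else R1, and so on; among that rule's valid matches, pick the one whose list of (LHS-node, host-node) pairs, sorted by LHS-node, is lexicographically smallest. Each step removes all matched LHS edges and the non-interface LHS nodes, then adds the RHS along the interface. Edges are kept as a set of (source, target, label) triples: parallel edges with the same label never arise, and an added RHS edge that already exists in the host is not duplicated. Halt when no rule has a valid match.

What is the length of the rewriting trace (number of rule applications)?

[0] host  ⇒  9 nodes, 9 edges  {0-p->2 1-p->4 1-p->5 3-p->6 4-q->2 5-p->7 5-p->8 6-p->3 7-q->1}
[1] R0 @ {0↦3, 1↦6}  ⇒  8 nodes, 7 edges  {0-p->2 1-p->4 1-p->5 4-q->2 5-p->7 5-p->8 7-q->1}
[2] R1 @ {0↦7, 1↦1, 2↦5, 3↦8}  ⇒  6 nodes, 4 edges  {0-p->2 1-p->4 1-p->5 4-q->2}
[3] R1 @ {0↦4, 1↦2, 2↦1, 3↦5}  ⇒  4 nodes, 1 edges  {0-p->2}
normal form: no rule applies after step 3

Answer: 3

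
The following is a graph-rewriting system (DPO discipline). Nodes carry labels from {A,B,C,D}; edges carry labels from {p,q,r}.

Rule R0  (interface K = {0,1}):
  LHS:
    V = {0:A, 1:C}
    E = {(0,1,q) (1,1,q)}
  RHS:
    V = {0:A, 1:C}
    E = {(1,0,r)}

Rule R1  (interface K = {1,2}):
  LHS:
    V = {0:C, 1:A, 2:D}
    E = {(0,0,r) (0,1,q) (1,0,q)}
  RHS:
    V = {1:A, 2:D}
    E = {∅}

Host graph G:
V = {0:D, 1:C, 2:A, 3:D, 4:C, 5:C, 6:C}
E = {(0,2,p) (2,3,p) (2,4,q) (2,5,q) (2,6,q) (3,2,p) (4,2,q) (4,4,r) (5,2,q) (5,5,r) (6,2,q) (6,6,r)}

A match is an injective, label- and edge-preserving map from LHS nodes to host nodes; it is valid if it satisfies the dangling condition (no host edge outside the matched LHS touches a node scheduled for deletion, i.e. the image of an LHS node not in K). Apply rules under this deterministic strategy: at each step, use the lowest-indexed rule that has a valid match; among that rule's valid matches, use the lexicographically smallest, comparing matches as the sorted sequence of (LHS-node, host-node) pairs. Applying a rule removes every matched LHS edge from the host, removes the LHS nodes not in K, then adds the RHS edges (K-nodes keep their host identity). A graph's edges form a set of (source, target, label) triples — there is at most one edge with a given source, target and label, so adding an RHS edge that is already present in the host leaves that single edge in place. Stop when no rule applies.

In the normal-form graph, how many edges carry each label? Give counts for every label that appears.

start.  V:7 E:12  edges: 0-p->2 2-p->3 2-q->4 2-q->5 2-q->6 3-p->2 4-q->2 4-r->4 5-q->2 5-r->5 6-q->2 6-r->6
1. fire R1 via {0↦4, 1↦2, 2↦0}  →  V:6 E:9  edges: 0-p->2 2-p->3 2-q->5 2-q->6 3-p->2 5-q->2 5-r->5 6-q->2 6-r->6
2. fire R1 via {0↦5, 1↦2, 2↦0}  →  V:5 E:6  edges: 0-p->2 2-p->3 2-q->6 3-p->2 6-q->2 6-r->6
3. fire R1 via {0↦6, 1↦2, 2↦0}  →  V:4 E:3  edges: 0-p->2 2-p->3 3-p->2
normal form: no rule applies after step 3
NF edges: [(0, 2, 'p'), (2, 3, 'p'), (3, 2, 'p')]

Answer: p:3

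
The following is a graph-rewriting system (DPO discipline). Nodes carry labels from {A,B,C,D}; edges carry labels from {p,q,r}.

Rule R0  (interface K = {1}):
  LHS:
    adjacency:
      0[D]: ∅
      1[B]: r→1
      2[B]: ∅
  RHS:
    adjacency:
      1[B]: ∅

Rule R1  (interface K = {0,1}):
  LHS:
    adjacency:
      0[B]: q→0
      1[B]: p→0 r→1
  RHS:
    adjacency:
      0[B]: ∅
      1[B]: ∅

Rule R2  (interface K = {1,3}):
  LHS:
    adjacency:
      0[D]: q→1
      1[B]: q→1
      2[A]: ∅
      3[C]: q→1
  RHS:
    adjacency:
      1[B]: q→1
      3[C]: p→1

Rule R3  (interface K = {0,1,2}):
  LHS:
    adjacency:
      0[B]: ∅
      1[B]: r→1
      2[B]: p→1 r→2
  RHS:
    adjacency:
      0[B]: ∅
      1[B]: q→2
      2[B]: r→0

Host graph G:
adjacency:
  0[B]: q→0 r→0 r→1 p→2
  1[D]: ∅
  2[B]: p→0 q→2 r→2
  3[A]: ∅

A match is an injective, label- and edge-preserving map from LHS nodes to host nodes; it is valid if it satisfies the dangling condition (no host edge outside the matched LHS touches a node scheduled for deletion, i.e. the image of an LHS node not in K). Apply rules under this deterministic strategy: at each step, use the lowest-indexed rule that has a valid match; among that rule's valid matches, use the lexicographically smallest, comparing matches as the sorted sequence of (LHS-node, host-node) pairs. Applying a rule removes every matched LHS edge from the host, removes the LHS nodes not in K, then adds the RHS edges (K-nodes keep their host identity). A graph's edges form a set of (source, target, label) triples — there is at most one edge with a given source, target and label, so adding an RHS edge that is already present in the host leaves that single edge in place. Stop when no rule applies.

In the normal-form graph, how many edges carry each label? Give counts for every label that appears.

initial: |V|=4 |E|=7  E = 0-q->0 0-r->0 0-r->1 0-p->2 2-p->0 2-q->2 2-r->2
step 1: apply R1 at {0↦0, 1↦2}  → |V|=4 |E|=4  E = 0-r->0 0-r->1 0-p->2 2-q->2
step 2: apply R1 at {0↦2, 1↦0}  → |V|=4 |E|=1  E = 0-r->1
final graph: no rule applies after step 2
NF edges: [(0, 1, 'r')]

Answer: r:1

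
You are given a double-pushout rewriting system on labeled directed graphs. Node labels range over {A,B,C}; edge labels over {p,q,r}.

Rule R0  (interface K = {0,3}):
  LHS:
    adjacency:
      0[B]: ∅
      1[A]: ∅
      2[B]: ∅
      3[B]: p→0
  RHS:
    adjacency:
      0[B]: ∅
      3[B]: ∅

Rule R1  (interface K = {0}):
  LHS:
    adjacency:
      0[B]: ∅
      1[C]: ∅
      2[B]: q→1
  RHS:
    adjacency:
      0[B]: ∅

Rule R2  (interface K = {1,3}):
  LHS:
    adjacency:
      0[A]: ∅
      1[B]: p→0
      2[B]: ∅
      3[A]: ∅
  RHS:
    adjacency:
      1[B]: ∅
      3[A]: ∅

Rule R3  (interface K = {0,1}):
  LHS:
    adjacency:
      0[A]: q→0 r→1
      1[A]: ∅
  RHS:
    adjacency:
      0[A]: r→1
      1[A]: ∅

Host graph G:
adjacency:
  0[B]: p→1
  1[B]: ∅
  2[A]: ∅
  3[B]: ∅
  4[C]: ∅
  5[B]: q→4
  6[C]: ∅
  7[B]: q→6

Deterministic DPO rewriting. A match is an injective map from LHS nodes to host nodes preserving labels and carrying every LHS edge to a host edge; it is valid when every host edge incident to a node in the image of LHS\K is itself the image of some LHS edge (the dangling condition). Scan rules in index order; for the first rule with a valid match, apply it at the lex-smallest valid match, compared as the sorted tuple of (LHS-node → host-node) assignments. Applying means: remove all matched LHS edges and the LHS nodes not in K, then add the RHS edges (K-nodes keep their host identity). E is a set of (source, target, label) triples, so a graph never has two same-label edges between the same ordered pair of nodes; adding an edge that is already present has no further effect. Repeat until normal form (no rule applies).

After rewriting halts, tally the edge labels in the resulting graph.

Answer: (no edges)

Rewrite trace:
[0] host  ⇒  8 nodes, 3 edges  {0-p->1 5-q->4 7-q->6}
[1] R0 @ {0↦1, 1↦2, 2↦3, 3↦0}  ⇒  6 nodes, 2 edges  {5-q->4 7-q->6}
[2] R1 @ {0↦0, 1↦4, 2↦5}  ⇒  4 nodes, 1 edges  {7-q->6}
[3] R1 @ {0↦0, 1↦6, 2↦7}  ⇒  2 nodes, 0 edges  {∅}
normal form: no rule applies after step 3
NF edges: []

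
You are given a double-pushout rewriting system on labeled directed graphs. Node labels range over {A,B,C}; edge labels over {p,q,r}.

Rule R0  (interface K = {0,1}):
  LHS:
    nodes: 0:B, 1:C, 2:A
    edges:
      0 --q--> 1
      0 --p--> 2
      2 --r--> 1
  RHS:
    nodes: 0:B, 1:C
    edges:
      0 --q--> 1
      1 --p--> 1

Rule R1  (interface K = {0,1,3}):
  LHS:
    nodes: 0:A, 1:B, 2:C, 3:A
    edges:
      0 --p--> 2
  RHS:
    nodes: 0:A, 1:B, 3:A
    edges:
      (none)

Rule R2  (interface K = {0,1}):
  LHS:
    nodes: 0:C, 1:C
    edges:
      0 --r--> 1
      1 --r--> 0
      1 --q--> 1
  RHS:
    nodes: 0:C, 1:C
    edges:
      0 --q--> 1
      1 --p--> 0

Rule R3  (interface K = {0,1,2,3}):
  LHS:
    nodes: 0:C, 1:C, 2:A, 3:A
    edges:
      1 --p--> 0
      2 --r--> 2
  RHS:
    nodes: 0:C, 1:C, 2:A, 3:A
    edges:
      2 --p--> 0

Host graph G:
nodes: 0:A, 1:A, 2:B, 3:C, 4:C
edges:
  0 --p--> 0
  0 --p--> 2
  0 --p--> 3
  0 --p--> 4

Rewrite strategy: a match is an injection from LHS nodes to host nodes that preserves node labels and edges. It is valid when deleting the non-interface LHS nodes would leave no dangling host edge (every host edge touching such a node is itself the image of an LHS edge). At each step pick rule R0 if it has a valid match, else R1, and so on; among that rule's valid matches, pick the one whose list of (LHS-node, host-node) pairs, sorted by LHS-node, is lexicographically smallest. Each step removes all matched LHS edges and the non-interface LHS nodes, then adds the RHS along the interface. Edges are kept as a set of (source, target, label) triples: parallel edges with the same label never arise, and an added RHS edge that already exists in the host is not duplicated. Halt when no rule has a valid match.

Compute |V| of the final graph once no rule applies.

Answer: 3

Rewrite trace:
start.  V:5 E:4  edges: 0-p->0 0-p->2 0-p->3 0-p->4
1. fire R1 via {0↦0, 1↦2, 2↦3, 3↦1}  →  V:4 E:3  edges: 0-p->0 0-p->2 0-p->4
2. fire R1 via {0↦0, 1↦2, 2↦4, 3↦1}  →  V:3 E:2  edges: 0-p->0 0-p->2
final graph: no rule applies after step 2
NF nodes: {0:A, 1:A, 2:B}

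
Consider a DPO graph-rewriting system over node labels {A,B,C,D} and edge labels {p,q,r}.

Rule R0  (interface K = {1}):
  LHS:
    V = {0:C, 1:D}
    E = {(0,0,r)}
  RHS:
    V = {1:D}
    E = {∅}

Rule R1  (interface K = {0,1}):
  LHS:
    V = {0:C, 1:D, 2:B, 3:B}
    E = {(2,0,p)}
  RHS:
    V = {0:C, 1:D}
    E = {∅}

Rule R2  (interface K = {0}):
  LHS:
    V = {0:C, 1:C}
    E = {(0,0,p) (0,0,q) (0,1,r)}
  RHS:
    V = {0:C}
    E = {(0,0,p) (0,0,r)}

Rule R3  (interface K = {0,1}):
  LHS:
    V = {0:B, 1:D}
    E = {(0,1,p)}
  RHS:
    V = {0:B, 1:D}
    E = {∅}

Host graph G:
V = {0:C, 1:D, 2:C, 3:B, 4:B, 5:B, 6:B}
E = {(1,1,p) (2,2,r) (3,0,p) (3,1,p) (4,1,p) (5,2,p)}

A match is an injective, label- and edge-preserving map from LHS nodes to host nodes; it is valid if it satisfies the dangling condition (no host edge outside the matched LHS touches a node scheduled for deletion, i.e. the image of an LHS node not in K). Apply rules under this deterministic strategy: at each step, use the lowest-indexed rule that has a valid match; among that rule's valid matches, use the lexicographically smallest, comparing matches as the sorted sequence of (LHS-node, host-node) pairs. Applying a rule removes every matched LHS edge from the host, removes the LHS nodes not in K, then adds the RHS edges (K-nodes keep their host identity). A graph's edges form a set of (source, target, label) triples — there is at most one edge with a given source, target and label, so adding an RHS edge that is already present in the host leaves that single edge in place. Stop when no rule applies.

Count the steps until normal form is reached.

Answer: 5

Derivation:
initial: |V|=7 |E|=6  E = 1-p->1 2-r->2 3-p->0 3-p->1 4-p->1 5-p->2
step 1: apply R1 at {0↦2, 1↦1, 2↦5, 3↦6}  → |V|=5 |E|=5  E = 1-p->1 2-r->2 3-p->0 3-p->1 4-p->1
step 2: apply R0 at {0↦2, 1↦1}  → |V|=4 |E|=4  E = 1-p->1 3-p->0 3-p->1 4-p->1
step 3: apply R3 at {0↦3, 1↦1}  → |V|=4 |E|=3  E = 1-p->1 3-p->0 4-p->1
step 4: apply R3 at {0↦4, 1↦1}  → |V|=4 |E|=2  E = 1-p->1 3-p->0
step 5: apply R1 at {0↦0, 1↦1, 2↦3, 3↦4}  → |V|=2 |E|=1  E = 1-p->1
normal form: no rule applies after step 5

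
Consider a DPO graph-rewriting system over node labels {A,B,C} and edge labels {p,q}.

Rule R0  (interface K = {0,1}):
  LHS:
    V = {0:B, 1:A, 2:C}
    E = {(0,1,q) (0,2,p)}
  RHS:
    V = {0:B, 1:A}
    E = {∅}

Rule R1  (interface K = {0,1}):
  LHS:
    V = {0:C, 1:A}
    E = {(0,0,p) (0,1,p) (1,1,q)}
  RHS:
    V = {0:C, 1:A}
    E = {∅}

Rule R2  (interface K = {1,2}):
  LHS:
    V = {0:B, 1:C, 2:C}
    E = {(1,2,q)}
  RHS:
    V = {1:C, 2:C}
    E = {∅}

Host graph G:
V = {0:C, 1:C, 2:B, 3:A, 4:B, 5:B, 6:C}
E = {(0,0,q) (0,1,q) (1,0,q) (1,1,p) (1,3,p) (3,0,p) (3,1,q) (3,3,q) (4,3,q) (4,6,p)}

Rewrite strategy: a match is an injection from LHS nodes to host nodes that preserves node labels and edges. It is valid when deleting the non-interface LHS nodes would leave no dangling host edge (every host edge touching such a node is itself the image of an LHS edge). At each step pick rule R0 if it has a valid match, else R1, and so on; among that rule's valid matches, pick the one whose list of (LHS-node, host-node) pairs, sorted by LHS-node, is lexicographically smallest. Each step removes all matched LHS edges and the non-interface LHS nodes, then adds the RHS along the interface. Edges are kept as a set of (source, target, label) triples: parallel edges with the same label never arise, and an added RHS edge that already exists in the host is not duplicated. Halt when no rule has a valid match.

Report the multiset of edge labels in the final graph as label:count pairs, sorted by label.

[0] host  ⇒  7 nodes, 10 edges  {0-q->0 0-q->1 1-q->0 1-p->1 1-p->3 3-p->0 3-q->1 3-q->3 4-q->3 4-p->6}
[1] R0 @ {0↦4, 1↦3, 2↦6}  ⇒  6 nodes, 8 edges  {0-q->0 0-q->1 1-q->0 1-p->1 1-p->3 3-p->0 3-q->1 3-q->3}
[2] R1 @ {0↦1, 1↦3}  ⇒  6 nodes, 5 edges  {0-q->0 0-q->1 1-q->0 3-p->0 3-q->1}
[3] R2 @ {0↦2, 1↦0, 2↦1}  ⇒  5 nodes, 4 edges  {0-q->0 1-q->0 3-p->0 3-q->1}
[4] R2 @ {0↦4, 1↦1, 2↦0}  ⇒  4 nodes, 3 edges  {0-q->0 3-p->0 3-q->1}
normal form: no rule applies after step 4
NF edges: [(0, 0, 'q'), (3, 0, 'p'), (3, 1, 'q')]

Answer: p:1 q:2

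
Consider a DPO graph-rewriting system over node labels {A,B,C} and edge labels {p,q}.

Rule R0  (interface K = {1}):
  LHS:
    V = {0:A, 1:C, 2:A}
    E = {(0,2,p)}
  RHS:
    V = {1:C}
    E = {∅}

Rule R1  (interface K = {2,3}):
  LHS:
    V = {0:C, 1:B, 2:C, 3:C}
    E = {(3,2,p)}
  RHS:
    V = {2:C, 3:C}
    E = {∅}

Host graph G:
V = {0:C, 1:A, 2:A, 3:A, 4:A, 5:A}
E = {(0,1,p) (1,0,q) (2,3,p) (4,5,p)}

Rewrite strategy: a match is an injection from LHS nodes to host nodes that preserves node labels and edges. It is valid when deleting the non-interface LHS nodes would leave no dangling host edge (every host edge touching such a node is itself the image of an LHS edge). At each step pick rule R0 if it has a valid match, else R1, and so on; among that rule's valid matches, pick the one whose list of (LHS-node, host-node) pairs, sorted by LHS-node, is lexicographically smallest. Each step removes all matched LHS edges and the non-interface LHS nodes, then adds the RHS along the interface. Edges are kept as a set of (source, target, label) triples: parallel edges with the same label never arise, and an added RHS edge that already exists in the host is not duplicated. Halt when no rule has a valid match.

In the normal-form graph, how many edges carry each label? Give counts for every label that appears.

start.  V:6 E:4  edges: 0-p->1 1-q->0 2-p->3 4-p->5
1. fire R0 via {0↦2, 1↦0, 2↦3}  →  V:4 E:3  edges: 0-p->1 1-q->0 4-p->5
2. fire R0 via {0↦4, 1↦0, 2↦5}  →  V:2 E:2  edges: 0-p->1 1-q->0
halt: no rule applies after step 2
NF edges: [(0, 1, 'p'), (1, 0, 'q')]

Answer: p:1 q:1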